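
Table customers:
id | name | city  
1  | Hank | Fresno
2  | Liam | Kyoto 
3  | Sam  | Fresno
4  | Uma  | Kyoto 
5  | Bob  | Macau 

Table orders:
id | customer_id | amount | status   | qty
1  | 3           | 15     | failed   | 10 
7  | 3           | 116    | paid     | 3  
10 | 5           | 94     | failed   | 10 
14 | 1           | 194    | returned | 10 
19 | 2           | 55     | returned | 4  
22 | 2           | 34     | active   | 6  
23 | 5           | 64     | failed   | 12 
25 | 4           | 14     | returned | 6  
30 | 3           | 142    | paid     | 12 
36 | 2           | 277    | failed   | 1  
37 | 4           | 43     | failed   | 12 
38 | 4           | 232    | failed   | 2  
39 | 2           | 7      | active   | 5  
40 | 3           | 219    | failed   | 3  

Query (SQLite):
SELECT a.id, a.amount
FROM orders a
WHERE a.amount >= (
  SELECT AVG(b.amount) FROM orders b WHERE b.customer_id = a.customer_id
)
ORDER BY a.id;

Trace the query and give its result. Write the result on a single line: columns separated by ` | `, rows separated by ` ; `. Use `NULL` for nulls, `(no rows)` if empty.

For each orders row a, compute AVG(amount) over rows sharing a.customer_id.
Keep row a if a.amount >= that per-group AVG.
  customer_id=1: AVG(amount) = 194.0
  customer_id=2: AVG(amount) = 93.25
  customer_id=3: AVG(amount) = 123.0
  customer_id=4: AVG(amount) = 96.333333
  customer_id=5: AVG(amount) = 79.0

10 | 94 ; 14 | 194 ; 30 | 142 ; 36 | 277 ; 38 | 232 ; 40 | 219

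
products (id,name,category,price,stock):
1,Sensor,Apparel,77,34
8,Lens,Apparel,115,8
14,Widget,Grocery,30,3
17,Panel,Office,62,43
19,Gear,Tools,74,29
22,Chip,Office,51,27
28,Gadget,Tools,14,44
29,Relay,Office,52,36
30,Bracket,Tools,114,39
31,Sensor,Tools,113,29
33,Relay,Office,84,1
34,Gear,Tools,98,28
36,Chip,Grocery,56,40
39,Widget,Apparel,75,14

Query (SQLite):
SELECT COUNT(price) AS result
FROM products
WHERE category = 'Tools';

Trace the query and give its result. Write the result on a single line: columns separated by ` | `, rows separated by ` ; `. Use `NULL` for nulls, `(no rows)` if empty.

Rows where category='Tools' → price values: [74, 14, 114, 113, 98].
COUNT(price) counts non-NULL values → 5.

5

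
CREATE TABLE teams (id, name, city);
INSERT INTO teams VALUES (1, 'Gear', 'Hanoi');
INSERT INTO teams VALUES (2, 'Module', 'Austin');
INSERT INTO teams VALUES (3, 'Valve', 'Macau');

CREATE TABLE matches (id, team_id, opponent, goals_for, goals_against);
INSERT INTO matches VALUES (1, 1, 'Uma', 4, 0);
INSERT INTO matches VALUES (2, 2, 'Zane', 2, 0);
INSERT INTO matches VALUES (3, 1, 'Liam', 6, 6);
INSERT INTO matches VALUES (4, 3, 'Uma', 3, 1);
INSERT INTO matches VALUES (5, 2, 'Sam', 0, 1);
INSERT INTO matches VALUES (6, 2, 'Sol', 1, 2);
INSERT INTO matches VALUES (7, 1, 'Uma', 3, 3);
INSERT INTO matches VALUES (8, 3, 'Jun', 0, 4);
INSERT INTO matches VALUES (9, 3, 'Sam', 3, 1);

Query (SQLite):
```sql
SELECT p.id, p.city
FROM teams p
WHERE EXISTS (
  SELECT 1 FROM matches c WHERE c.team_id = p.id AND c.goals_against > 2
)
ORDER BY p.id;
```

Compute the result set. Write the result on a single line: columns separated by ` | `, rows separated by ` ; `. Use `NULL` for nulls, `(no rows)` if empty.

For each teams row, check whether any matches with matching team_id has goals_against > 2.
Keep rows where that is true.

1 | Hanoi ; 3 | Macau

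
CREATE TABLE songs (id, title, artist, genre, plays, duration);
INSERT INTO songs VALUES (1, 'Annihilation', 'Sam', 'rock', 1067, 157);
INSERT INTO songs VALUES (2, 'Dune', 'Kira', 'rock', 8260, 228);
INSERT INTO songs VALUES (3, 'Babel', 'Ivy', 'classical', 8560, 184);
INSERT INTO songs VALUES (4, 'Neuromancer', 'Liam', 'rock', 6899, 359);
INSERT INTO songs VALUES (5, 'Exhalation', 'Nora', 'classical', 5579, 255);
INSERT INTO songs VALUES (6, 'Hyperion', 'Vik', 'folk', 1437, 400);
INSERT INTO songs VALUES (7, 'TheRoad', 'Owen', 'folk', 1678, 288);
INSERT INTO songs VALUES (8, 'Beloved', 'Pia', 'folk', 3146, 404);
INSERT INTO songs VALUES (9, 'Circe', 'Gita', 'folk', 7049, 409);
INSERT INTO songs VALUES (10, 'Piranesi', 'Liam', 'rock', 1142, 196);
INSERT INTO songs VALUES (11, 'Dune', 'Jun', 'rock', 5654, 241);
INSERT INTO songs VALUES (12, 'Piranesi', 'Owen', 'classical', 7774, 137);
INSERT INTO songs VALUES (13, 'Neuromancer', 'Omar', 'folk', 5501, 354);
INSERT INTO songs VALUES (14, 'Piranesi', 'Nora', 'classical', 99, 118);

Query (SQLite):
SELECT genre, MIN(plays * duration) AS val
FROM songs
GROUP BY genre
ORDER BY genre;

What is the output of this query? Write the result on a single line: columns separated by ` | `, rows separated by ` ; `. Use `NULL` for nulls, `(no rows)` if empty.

classical | 11682 ; folk | 483264 ; rock | 167519

For each row compute plays * duration.
Group by genre; take MIN of the expression per group.
  classical: ids {3, 5, 12, 14} → MIN(plays * duration)=11682
  folk: ids {6, 7, 8, 9, 13} → MIN(plays * duration)=483264
  rock: ids {1, 2, 4, 10, 11} → MIN(plays * duration)=167519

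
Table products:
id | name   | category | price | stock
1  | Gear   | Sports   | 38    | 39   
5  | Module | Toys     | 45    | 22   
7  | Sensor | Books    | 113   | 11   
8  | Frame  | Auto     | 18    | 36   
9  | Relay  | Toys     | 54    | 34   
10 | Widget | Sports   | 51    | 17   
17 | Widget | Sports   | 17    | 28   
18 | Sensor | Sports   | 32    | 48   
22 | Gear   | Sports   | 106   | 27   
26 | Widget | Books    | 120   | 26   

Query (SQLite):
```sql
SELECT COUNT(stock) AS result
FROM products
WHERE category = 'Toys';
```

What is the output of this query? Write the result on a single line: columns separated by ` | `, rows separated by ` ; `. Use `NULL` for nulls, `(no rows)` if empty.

Rows where category='Toys' → stock values: [22, 34].
COUNT(stock) counts non-NULL values → 2.

2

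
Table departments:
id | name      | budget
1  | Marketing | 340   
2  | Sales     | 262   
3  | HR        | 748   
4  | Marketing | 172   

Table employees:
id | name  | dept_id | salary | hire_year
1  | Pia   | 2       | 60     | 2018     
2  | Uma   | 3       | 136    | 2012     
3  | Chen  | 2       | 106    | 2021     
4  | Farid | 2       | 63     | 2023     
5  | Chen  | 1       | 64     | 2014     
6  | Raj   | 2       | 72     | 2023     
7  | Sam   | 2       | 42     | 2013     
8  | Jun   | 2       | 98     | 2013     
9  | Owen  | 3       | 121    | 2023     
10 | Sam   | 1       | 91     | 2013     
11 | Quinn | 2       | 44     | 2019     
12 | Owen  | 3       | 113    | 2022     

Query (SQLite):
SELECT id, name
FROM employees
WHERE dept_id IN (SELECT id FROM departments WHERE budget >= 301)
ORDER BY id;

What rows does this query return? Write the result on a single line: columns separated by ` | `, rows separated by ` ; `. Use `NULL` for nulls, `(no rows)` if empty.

2 | Uma ; 5 | Chen ; 9 | Owen ; 10 | Sam ; 12 | Owen

Inner query: departments.id where budget >= 301.
Outer: keep employees rows whose dept_id is in that set.
Inner query → {1, 3}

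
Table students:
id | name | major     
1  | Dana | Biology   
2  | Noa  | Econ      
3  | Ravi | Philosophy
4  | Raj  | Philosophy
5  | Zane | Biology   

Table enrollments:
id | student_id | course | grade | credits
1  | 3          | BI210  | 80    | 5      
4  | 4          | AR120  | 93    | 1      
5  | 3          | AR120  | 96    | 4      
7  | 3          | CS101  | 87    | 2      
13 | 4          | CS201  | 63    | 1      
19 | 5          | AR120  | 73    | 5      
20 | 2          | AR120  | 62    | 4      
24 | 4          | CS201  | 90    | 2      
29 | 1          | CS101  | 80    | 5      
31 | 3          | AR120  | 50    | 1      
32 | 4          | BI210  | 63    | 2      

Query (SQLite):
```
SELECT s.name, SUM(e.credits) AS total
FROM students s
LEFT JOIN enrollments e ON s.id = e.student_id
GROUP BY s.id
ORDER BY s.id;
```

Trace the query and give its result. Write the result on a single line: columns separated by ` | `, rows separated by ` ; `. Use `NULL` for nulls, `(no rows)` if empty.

LEFT JOIN keeps every students row; unmatched ones get NULL for enrollments columns.
Group by students.id and compute SUM(e.credits). SUM over an all-NULL group is NULL.
  1: ids {29} → SUM(e.credits)=5
  2: ids {20} → SUM(e.credits)=4
  3: ids {1, 5, 7, 31} → SUM(e.credits)=12
  4: ids {4, 13, 24, 32} → SUM(e.credits)=6
  5: ids {19} → SUM(e.credits)=5

Dana | 5 ; Noa | 4 ; Ravi | 12 ; Raj | 6 ; Zane | 5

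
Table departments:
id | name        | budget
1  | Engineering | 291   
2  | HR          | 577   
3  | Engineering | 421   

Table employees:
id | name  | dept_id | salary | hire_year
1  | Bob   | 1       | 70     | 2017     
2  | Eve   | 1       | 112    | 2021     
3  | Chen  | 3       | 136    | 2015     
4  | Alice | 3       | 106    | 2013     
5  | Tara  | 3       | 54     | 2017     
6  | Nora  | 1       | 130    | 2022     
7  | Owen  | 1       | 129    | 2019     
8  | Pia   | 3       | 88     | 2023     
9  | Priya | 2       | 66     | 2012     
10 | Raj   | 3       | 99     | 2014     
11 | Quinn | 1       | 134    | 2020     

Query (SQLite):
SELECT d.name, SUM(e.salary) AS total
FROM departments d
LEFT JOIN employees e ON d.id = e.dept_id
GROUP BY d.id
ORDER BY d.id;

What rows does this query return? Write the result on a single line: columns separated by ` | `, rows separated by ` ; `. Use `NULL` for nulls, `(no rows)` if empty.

LEFT JOIN keeps every departments row; unmatched ones get NULL for employees columns.
Group by departments.id and compute SUM(e.salary). SUM over an all-NULL group is NULL.
  1: ids {1, 2, 6, 7, 11} → SUM(e.salary)=575
  2: ids {9} → SUM(e.salary)=66
  3: ids {3, 4, 5, 8, 10} → SUM(e.salary)=483

Engineering | 575 ; HR | 66 ; Engineering | 483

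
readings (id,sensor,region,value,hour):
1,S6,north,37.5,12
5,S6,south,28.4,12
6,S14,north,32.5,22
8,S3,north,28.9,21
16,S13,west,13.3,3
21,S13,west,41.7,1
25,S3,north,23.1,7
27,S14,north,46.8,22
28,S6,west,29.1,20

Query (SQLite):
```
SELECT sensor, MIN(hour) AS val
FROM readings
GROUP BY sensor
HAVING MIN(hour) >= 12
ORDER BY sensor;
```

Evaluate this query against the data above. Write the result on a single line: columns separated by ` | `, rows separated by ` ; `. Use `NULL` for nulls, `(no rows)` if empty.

S14 | 22 ; S6 | 12

Partition readings by sensor; compute MIN(hour) within each group.
HAVING: keep groups where MIN(hour) >= 12.
  S13: ids {16, 21} → MIN(hour)=1
  S14: ids {6, 27} → MIN(hour)=22
  S3: ids {8, 25} → MIN(hour)=7
  S6: ids {1, 5, 28} → MIN(hour)=12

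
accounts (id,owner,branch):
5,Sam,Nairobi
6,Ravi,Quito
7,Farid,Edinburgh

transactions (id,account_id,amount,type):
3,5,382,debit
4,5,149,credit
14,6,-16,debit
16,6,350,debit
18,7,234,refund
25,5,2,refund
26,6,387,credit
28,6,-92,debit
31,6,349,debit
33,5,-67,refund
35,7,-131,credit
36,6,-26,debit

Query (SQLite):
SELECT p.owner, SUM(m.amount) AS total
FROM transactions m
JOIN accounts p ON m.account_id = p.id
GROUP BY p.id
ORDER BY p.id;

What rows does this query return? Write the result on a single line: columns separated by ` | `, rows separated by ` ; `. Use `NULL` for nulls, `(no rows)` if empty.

Join each transactions row to its accounts via account_id.
Group joined rows by accounts.id; compute SUM(m.amount) per group.
  5: ids {3, 4, 25, 33} → SUM(m.amount)=466
  6: ids {14, 16, 26, 28, 31, 36} → SUM(m.amount)=952
  7: ids {18, 35} → SUM(m.amount)=103

Sam | 466 ; Ravi | 952 ; Farid | 103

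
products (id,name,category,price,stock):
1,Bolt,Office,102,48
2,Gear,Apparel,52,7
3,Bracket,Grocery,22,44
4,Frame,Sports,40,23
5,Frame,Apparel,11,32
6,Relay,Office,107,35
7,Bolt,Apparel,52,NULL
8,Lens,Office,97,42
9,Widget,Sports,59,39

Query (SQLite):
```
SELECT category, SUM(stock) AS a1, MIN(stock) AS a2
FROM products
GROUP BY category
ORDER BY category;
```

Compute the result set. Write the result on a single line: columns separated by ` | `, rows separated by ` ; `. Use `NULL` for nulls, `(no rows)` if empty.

Apparel | 39 | 7 ; Grocery | 44 | 44 ; Office | 125 | 35 ; Sports | 62 | 23

Group products by category.
Per group compute: SUM(stock), MIN(stock).
  Apparel: ids {2, 5, 7} → SUM(stock)=39, MIN(stock)=7
  Grocery: ids {3} → SUM(stock)=44, MIN(stock)=44
  Office: ids {1, 6, 8} → SUM(stock)=125, MIN(stock)=35
  Sports: ids {4, 9} → SUM(stock)=62, MIN(stock)=23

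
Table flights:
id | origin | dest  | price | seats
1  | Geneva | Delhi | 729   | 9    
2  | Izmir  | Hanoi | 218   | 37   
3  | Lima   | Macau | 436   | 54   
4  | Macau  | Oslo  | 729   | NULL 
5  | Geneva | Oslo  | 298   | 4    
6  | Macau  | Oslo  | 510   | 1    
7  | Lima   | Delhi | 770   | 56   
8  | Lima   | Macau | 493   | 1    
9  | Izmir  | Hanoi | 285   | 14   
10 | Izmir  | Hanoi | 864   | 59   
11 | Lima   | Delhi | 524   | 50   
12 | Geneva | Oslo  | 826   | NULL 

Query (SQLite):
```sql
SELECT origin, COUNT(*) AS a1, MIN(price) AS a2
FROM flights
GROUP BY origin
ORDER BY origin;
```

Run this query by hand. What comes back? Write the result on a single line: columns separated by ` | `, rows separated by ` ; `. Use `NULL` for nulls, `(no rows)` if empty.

Geneva | 3 | 298 ; Izmir | 3 | 218 ; Lima | 4 | 436 ; Macau | 2 | 510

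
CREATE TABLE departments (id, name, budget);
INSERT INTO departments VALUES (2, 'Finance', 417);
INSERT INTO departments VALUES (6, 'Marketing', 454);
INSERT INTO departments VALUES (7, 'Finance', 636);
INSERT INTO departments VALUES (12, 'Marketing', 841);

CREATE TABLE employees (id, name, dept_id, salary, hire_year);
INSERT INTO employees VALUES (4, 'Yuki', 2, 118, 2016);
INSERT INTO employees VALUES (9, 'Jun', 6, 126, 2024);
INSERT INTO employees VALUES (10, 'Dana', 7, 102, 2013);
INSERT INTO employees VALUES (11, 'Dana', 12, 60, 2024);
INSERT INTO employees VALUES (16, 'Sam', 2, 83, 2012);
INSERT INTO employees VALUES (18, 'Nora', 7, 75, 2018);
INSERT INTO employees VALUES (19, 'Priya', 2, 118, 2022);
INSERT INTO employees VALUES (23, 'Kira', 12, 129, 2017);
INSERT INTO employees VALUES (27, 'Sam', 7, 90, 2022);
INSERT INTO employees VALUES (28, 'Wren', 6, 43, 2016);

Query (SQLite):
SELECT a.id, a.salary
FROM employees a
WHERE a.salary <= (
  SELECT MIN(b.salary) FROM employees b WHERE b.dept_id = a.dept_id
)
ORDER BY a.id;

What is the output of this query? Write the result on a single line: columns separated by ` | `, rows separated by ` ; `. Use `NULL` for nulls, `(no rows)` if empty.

For each employees row a, compute MIN(salary) over rows sharing a.dept_id.
Keep row a if a.salary <= that per-group MIN.
  dept_id=2: MIN(salary) = 83
  dept_id=6: MIN(salary) = 43
  dept_id=7: MIN(salary) = 75
  dept_id=12: MIN(salary) = 60

11 | 60 ; 16 | 83 ; 18 | 75 ; 28 | 43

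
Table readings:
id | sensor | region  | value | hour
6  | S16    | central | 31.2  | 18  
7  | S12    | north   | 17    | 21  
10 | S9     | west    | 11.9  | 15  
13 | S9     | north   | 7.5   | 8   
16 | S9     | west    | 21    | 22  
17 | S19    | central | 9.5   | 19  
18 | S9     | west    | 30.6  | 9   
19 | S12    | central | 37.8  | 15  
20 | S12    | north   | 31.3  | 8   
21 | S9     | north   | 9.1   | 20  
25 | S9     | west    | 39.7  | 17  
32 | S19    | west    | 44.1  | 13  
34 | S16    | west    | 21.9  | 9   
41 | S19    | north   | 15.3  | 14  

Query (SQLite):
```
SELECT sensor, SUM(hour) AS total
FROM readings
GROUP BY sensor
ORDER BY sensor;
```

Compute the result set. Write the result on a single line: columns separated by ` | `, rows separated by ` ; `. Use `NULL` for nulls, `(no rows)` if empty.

S12 | 44 ; S16 | 27 ; S19 | 46 ; S9 | 91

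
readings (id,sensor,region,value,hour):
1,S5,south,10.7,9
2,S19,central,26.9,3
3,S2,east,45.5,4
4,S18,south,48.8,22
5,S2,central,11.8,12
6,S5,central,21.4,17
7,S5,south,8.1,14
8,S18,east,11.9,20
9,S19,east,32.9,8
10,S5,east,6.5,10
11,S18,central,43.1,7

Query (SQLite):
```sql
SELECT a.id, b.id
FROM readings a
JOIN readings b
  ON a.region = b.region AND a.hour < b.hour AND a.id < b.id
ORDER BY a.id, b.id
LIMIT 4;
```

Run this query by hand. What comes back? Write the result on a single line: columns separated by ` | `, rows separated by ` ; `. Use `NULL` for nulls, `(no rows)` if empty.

Pairs (a,b) with same region, a.hour < b.hour, a.id < b.id.
region groups: central:{2,5,6,11} east:{3,8,9,10} south:{1,4,7}
Ordered by (a.id, b.id); first 4.

1 | 4 ; 1 | 7 ; 2 | 5 ; 2 | 6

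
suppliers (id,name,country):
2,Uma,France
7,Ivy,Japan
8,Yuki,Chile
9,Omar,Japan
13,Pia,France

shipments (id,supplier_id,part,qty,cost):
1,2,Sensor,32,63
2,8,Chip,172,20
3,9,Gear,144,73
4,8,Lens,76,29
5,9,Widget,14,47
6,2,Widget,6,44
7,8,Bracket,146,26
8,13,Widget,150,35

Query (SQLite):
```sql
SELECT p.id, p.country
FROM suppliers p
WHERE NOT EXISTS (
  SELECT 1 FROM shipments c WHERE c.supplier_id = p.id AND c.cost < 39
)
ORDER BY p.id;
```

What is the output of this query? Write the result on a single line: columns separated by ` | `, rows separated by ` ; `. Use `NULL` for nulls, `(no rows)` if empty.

For each suppliers row, check whether any shipments with matching supplier_id has cost < 39.
Keep rows where that is false.

2 | France ; 7 | Japan ; 9 | Japan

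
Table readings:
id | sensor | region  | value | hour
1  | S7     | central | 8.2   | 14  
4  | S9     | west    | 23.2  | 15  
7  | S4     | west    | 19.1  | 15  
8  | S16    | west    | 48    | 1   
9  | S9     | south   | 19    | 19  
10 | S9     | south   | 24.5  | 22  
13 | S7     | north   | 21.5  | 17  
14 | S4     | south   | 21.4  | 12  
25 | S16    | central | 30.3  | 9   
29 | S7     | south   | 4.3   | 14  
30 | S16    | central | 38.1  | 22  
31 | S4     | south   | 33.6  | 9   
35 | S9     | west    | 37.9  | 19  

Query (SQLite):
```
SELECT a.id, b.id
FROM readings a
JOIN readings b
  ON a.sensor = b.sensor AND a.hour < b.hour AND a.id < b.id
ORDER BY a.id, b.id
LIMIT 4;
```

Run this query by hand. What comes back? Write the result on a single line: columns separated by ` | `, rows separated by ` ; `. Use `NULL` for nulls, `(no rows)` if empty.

Pairs (a,b) with same sensor, a.hour < b.hour, a.id < b.id.
sensor groups: S16:{8,25,30} S4:{7,14,31} S7:{1,13,29} S9:{4,9,10,35}
Ordered by (a.id, b.id); first 4.

1 | 13 ; 4 | 9 ; 4 | 10 ; 4 | 35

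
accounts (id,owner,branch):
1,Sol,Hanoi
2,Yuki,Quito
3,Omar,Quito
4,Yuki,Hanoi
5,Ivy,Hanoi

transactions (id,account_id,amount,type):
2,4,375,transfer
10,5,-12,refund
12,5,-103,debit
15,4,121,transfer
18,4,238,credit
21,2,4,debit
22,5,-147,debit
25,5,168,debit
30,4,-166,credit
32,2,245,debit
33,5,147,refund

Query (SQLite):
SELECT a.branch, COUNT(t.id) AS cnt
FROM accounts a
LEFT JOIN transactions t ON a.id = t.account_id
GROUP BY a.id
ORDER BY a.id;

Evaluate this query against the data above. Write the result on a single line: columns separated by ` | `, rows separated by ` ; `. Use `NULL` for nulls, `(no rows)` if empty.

LEFT JOIN keeps every accounts row; unmatched ones get NULL for transactions columns.
Group by accounts.id and compute COUNT(t.id). COUNT(col) of an all-NULL group is 0.
  1: ids {—} → COUNT(t.id)=0
  2: ids {21, 32} → COUNT(t.id)=2
  3: ids {—} → COUNT(t.id)=0
  4: ids {2, 15, 18, 30} → COUNT(t.id)=4
  5: ids {10, 12, 22, 25, 33} → COUNT(t.id)=5

Hanoi | 0 ; Quito | 2 ; Quito | 0 ; Hanoi | 4 ; Hanoi | 5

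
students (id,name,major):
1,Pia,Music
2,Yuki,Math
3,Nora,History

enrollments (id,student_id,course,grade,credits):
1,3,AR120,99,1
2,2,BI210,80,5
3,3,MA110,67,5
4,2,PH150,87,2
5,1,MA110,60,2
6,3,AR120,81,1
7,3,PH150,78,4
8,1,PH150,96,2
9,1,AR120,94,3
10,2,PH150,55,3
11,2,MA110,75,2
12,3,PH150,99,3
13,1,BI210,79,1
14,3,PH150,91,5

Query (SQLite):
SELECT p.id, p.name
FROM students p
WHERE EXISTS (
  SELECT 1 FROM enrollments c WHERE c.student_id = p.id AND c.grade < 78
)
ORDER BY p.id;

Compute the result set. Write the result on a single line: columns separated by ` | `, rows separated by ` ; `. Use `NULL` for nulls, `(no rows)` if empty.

1 | Pia ; 2 | Yuki ; 3 | Nora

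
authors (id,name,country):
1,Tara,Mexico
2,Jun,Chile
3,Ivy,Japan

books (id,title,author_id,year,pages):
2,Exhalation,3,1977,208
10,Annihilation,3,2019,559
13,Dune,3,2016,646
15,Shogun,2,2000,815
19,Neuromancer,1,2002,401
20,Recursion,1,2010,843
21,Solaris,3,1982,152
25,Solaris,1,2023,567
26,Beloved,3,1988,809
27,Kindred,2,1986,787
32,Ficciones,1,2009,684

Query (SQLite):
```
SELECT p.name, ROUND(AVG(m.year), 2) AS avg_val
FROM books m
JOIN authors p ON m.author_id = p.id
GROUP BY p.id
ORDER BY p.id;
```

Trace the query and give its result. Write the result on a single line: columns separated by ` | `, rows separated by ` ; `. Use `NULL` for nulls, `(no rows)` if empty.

Join each books row to its authors via author_id.
Group joined rows by authors.id; compute ROUND(AVG(m.year), 2) per group.
  1: ids {19, 20, 25, 32} → ROUND(AVG(m.year), 2)=2011
  2: ids {15, 27} → ROUND(AVG(m.year), 2)=1993
  3: ids {2, 10, 13, 21, 26} → ROUND(AVG(m.year), 2)=1996.4

Tara | 2011 ; Jun | 1993 ; Ivy | 1996.4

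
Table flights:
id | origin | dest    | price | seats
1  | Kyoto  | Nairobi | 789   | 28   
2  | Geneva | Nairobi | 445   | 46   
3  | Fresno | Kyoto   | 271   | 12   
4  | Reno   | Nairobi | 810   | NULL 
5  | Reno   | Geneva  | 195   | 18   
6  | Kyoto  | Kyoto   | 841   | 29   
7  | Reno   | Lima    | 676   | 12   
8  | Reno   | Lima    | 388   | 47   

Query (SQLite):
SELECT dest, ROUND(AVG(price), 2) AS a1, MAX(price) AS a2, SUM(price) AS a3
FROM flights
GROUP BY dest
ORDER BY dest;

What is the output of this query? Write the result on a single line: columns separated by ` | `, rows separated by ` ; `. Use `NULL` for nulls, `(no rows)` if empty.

Geneva | 195 | 195 | 195 ; Kyoto | 556 | 841 | 1112 ; Lima | 532 | 676 | 1064 ; Nairobi | 681.33 | 810 | 2044

Group flights by dest.
Per group compute: ROUND(AVG(price), 2), MAX(price), SUM(price).
  Geneva: ids {5} → ROUND(AVG(price), 2)=195, MAX(price)=195, SUM(price)=195
  Kyoto: ids {3, 6} → ROUND(AVG(price), 2)=556, MAX(price)=841, SUM(price)=1112
  Lima: ids {7, 8} → ROUND(AVG(price), 2)=532, MAX(price)=676, SUM(price)=1064
  Nairobi: ids {1, 2, 4} → ROUND(AVG(price), 2)=681.33, MAX(price)=810, SUM(price)=2044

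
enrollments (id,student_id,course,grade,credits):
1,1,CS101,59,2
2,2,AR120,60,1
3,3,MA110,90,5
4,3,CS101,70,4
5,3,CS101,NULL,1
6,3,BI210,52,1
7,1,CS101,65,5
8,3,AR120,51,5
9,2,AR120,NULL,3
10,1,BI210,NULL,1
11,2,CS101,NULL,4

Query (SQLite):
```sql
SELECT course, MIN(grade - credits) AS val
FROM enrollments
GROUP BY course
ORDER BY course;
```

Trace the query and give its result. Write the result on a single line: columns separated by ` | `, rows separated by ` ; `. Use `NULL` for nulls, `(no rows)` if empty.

AR120 | 46 ; BI210 | 51 ; CS101 | 57 ; MA110 | 85

For each row compute grade - credits.
Group by course; take MIN of the expression per group.
  AR120: ids {2, 8, 9} → MIN(grade - credits)=46
  BI210: ids {6, 10} → MIN(grade - credits)=51
  CS101: ids {1, 4, 5, 7, 11} → MIN(grade - credits)=57
  MA110: ids {3} → MIN(grade - credits)=85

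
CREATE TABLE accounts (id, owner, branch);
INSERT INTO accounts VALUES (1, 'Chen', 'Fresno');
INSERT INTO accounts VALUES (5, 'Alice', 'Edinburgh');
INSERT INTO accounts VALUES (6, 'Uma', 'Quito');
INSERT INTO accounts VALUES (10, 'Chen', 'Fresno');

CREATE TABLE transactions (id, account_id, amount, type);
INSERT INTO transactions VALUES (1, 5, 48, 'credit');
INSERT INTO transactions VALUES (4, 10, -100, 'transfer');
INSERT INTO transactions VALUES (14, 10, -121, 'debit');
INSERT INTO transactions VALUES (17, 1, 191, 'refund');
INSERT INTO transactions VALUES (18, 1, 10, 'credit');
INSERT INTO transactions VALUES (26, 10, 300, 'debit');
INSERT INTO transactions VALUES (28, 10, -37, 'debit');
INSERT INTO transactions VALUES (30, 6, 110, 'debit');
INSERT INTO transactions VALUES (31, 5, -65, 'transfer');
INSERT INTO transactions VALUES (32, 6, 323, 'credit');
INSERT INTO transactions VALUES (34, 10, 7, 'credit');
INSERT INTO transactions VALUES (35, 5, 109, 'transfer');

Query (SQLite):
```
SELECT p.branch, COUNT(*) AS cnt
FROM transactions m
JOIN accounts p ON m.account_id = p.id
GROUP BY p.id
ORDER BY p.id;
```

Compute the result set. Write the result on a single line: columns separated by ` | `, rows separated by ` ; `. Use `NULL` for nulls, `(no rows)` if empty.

Join each transactions row to its accounts via account_id.
Group joined rows by accounts.id; compute COUNT(*) per group.
  1: ids {17, 18} → COUNT(*)=2
  5: ids {1, 31, 35} → COUNT(*)=3
  6: ids {30, 32} → COUNT(*)=2
  10: ids {4, 14, 26, 28, 34} → COUNT(*)=5

Fresno | 2 ; Edinburgh | 3 ; Quito | 2 ; Fresno | 5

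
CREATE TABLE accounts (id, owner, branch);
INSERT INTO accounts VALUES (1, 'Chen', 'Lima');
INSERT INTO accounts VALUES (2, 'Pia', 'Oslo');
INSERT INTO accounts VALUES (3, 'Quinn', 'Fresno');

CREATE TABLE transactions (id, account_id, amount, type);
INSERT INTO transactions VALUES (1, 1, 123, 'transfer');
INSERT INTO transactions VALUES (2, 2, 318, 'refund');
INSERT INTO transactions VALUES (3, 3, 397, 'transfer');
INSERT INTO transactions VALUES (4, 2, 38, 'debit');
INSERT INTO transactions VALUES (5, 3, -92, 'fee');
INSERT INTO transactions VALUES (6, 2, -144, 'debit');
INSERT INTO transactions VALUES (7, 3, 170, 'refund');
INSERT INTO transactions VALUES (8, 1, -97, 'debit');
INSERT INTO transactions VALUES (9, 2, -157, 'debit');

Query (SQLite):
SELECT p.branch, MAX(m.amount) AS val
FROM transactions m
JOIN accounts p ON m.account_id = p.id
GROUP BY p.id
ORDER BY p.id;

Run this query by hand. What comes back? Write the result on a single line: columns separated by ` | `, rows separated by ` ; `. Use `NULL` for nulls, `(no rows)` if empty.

Join each transactions row to its accounts via account_id.
Group joined rows by accounts.id; compute MAX(m.amount) per group.
  1: ids {1, 8} → MAX(m.amount)=123
  2: ids {2, 4, 6, 9} → MAX(m.amount)=318
  3: ids {3, 5, 7} → MAX(m.amount)=397

Lima | 123 ; Oslo | 318 ; Fresno | 397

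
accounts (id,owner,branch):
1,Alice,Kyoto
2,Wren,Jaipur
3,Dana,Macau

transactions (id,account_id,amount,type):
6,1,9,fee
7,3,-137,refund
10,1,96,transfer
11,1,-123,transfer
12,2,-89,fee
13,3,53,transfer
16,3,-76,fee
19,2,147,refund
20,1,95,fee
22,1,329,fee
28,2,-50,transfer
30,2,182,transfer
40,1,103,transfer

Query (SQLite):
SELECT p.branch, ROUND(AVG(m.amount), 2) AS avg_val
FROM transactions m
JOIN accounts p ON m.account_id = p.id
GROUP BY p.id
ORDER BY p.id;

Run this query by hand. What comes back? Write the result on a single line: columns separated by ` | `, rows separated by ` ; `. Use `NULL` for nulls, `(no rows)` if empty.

Kyoto | 84.83 ; Jaipur | 47.5 ; Macau | -53.33

Join each transactions row to its accounts via account_id.
Group joined rows by accounts.id; compute ROUND(AVG(m.amount), 2) per group.
  1: ids {6, 10, 11, 20, 22, 40} → ROUND(AVG(m.amount), 2)=84.83
  2: ids {12, 19, 28, 30} → ROUND(AVG(m.amount), 2)=47.5
  3: ids {7, 13, 16} → ROUND(AVG(m.amount), 2)=-53.33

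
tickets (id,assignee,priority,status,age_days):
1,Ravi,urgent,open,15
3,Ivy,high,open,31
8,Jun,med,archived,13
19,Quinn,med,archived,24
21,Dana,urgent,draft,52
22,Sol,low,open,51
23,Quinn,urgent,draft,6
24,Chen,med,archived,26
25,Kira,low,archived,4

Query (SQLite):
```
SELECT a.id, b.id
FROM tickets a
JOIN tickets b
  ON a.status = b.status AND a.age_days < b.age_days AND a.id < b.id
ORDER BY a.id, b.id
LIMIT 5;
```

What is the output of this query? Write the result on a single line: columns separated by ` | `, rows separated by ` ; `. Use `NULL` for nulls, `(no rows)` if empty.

1 | 3 ; 1 | 22 ; 3 | 22 ; 8 | 19 ; 8 | 24

Pairs (a,b) with same status, a.age_days < b.age_days, a.id < b.id.
status groups: archived:{8,19,24,25} draft:{21,23} open:{1,3,22}
Ordered by (a.id, b.id); first 5.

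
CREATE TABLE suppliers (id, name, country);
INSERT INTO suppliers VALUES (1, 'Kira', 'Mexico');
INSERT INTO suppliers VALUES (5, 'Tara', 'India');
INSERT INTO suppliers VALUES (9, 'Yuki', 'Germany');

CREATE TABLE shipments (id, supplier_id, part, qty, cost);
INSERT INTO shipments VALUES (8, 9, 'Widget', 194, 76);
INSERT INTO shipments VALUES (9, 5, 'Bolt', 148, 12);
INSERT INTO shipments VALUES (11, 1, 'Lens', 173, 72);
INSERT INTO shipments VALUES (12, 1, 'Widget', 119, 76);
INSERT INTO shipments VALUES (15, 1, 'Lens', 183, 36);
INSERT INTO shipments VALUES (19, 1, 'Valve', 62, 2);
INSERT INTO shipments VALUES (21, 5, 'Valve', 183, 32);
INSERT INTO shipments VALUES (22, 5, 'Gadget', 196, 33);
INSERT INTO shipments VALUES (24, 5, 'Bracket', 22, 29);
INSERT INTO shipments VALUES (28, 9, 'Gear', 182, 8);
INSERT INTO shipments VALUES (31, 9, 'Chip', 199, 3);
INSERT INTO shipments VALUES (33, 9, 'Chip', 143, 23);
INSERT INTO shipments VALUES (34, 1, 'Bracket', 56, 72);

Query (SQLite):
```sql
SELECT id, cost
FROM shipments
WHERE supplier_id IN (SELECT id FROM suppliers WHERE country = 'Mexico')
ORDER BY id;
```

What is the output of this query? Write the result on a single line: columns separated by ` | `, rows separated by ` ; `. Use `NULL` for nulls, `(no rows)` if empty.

Inner query: suppliers.id where country = 'Mexico'.
Outer: keep shipments rows whose supplier_id is in that set.
Inner query → {1}

11 | 72 ; 12 | 76 ; 15 | 36 ; 19 | 2 ; 34 | 72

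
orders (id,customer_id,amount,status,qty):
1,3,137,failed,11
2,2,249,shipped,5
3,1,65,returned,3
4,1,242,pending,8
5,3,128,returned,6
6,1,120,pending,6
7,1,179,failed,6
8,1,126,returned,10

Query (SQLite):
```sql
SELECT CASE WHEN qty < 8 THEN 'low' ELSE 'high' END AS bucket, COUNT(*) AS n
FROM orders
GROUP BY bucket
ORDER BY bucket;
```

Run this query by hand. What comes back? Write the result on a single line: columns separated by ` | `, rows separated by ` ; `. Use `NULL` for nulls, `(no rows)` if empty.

high | 3 ; low | 5

Bucket rows by qty < 8 → 'low' else 'high'; count each bucket.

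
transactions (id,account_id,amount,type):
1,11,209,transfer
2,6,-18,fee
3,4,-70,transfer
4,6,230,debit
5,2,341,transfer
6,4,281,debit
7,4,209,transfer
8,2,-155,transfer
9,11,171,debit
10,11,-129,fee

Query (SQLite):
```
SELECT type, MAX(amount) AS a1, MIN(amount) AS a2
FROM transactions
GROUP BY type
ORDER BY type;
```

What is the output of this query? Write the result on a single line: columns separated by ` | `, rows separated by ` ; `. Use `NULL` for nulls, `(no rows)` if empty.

debit | 281 | 171 ; fee | -18 | -129 ; transfer | 341 | -155

Group transactions by type.
Per group compute: MAX(amount), MIN(amount).
  debit: ids {4, 6, 9} → MAX(amount)=281, MIN(amount)=171
  fee: ids {2, 10} → MAX(amount)=-18, MIN(amount)=-129
  transfer: ids {1, 3, 5, 7, 8} → MAX(amount)=341, MIN(amount)=-155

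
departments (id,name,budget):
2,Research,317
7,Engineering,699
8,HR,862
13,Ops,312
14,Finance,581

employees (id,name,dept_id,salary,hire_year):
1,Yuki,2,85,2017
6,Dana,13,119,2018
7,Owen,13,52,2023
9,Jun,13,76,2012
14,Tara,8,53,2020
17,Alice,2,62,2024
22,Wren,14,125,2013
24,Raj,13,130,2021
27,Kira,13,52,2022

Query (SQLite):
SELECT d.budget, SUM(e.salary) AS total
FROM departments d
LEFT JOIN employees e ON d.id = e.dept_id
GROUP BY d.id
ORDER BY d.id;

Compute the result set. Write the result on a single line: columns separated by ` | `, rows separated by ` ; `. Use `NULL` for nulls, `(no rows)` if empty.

317 | 147 ; 699 | NULL ; 862 | 53 ; 312 | 429 ; 581 | 125

LEFT JOIN keeps every departments row; unmatched ones get NULL for employees columns.
Group by departments.id and compute SUM(e.salary). SUM over an all-NULL group is NULL.
  2: ids {1, 17} → SUM(e.salary)=147
  7: ids {—} → SUM(e.salary)=NULL
  8: ids {14} → SUM(e.salary)=53
  13: ids {6, 7, 9, 24, 27} → SUM(e.salary)=429
  14: ids {22} → SUM(e.salary)=125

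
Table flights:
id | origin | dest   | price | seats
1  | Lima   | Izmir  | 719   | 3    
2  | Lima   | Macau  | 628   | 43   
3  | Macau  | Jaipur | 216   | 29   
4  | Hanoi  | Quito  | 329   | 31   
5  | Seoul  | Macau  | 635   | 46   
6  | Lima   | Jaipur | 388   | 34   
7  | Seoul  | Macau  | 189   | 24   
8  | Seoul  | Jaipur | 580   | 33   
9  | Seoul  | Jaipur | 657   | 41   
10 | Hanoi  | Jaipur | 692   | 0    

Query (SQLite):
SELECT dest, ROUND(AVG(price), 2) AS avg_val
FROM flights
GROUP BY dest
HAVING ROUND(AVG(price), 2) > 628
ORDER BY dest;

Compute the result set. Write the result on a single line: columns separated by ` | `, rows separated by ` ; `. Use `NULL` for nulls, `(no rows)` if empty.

Izmir | 719

Partition flights by dest; compute ROUND(AVG(price), 2) within each group.
HAVING: keep groups where ROUND(AVG(price), 2) > 628.
  Izmir: ids {1} → ROUND(AVG(price), 2)=719
  Jaipur: ids {3, 6, 8, 9, 10} → ROUND(AVG(price), 2)=506.6
  Macau: ids {2, 5, 7} → ROUND(AVG(price), 2)=484
  Quito: ids {4} → ROUND(AVG(price), 2)=329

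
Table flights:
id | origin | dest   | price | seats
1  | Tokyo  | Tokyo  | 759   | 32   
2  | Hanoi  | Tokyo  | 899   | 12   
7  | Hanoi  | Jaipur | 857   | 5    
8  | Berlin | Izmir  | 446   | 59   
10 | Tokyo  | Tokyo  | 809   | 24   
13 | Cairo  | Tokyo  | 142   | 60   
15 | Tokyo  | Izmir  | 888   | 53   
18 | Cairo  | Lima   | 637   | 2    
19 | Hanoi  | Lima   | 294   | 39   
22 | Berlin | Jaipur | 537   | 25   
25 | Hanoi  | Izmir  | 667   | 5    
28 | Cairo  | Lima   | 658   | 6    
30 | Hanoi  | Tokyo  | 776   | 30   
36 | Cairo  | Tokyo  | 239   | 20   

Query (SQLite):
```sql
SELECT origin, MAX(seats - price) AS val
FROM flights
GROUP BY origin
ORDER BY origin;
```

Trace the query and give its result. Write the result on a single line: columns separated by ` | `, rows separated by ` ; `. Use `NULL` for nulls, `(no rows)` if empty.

For each row compute seats - price.
Group by origin; take MAX of the expression per group.
  Berlin: ids {8, 22} → MAX(seats - price)=-387
  Cairo: ids {13, 18, 28, 36} → MAX(seats - price)=-82
  Hanoi: ids {2, 7, 19, 25, 30} → MAX(seats - price)=-255
  Tokyo: ids {1, 10, 15} → MAX(seats - price)=-727

Berlin | -387 ; Cairo | -82 ; Hanoi | -255 ; Tokyo | -727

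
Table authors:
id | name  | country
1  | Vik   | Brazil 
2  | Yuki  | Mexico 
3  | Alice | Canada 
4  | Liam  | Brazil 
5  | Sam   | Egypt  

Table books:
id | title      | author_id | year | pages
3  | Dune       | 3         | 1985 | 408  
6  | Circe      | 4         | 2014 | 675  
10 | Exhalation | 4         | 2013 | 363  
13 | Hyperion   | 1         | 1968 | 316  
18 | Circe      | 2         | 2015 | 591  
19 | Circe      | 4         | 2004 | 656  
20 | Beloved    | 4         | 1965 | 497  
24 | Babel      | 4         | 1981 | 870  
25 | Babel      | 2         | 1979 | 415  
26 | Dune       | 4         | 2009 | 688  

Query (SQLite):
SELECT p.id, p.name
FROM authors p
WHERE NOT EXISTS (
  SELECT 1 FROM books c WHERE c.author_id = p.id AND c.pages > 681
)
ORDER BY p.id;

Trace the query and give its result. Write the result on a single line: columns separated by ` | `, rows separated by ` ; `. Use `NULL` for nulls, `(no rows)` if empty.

For each authors row, check whether any books with matching author_id has pages > 681.
Keep rows where that is false.

1 | Vik ; 2 | Yuki ; 3 | Alice ; 5 | Sam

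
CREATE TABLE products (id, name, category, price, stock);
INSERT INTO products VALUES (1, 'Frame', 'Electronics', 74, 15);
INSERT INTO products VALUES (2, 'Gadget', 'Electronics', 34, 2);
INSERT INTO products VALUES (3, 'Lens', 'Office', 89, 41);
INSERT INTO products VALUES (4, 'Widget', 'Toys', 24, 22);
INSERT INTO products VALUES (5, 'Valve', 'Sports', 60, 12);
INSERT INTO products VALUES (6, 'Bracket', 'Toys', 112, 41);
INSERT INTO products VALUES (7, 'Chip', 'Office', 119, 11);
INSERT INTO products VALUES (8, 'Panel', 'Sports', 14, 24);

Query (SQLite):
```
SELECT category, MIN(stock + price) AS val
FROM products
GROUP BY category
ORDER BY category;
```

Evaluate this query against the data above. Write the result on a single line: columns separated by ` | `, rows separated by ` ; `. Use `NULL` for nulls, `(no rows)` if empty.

For each row compute stock + price.
Group by category; take MIN of the expression per group.
  Electronics: ids {1, 2} → MIN(stock + price)=36
  Office: ids {3, 7} → MIN(stock + price)=130
  Sports: ids {5, 8} → MIN(stock + price)=38
  Toys: ids {4, 6} → MIN(stock + price)=46

Electronics | 36 ; Office | 130 ; Sports | 38 ; Toys | 46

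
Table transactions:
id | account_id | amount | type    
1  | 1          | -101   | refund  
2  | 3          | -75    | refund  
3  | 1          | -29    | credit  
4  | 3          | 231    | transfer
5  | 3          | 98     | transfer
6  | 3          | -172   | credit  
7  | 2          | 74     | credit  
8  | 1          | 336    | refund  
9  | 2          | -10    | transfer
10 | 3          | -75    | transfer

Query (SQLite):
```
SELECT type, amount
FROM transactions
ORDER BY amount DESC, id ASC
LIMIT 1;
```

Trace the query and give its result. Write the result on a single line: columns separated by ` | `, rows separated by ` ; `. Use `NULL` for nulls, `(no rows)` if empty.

refund | 336

Sort by amount desc, tiebreak id asc: (336, id=8), (231, id=4), (98, id=5), (74, id=7) …. Take first 1.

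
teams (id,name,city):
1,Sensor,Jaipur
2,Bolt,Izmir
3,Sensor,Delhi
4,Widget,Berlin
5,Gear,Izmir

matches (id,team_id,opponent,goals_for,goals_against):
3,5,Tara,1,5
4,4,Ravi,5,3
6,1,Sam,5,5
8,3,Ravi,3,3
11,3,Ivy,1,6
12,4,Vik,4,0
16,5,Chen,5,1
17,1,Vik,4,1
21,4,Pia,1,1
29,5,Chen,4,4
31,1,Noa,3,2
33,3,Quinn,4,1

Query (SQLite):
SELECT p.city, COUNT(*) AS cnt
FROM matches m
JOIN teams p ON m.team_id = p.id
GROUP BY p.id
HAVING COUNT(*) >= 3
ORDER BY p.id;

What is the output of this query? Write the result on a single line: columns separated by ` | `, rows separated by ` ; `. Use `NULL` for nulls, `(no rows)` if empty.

Jaipur | 3 ; Delhi | 3 ; Berlin | 3 ; Izmir | 3

Join each matches row to its teams via team_id.
Group joined rows by teams.id; compute COUNT(*) per group.
HAVING: keep groups with count ≥ 3.
  1: ids {6, 17, 31} → COUNT(*)=3
  3: ids {8, 11, 33} → COUNT(*)=3
  4: ids {4, 12, 21} → COUNT(*)=3
  5: ids {3, 16, 29} → COUNT(*)=3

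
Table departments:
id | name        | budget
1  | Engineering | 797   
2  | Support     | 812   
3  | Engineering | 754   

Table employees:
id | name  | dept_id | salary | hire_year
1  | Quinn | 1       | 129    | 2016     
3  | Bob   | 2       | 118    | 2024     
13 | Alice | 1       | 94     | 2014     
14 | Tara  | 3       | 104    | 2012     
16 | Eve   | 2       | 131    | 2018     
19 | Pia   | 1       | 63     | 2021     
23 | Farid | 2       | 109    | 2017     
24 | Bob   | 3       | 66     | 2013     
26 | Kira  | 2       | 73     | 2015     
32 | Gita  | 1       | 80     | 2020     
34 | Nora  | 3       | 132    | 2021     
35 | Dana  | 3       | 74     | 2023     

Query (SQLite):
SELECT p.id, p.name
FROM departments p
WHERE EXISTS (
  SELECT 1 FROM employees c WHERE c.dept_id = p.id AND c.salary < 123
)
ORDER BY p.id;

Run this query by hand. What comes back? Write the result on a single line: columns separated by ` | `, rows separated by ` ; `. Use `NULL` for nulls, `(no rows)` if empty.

1 | Engineering ; 2 | Support ; 3 | Engineering

For each departments row, check whether any employees with matching dept_id has salary < 123.
Keep rows where that is true.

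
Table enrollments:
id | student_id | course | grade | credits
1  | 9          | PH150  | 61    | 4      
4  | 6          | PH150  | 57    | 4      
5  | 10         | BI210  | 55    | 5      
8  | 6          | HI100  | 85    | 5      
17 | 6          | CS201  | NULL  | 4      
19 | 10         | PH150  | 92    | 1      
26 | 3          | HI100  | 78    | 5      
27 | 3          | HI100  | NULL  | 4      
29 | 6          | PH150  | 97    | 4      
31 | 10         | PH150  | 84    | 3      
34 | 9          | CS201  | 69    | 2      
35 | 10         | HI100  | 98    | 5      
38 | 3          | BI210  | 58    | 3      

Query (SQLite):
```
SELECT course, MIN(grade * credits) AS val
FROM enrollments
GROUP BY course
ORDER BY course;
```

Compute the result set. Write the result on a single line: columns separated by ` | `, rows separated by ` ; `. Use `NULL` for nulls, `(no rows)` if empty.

For each row compute grade * credits.
Group by course; take MIN of the expression per group.
  BI210: ids {5, 38} → MIN(grade * credits)=174
  CS201: ids {17, 34} → MIN(grade * credits)=138
  HI100: ids {8, 26, 27, 35} → MIN(grade * credits)=390
  PH150: ids {1, 4, 19, 29, 31} → MIN(grade * credits)=92

BI210 | 174 ; CS201 | 138 ; HI100 | 390 ; PH150 | 92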